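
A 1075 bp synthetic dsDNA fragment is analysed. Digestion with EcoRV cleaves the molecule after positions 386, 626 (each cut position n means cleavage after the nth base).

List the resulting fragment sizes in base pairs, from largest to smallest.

449, 386, 240 bp

Linear molecule, 2 cuts → 3 fragments:
  386 − 0 = 386 bp
  626 − 386 = 240 bp
  1075 − 626 = 449 bp
Sorted largest to smallest: 449, 386, 240 bp.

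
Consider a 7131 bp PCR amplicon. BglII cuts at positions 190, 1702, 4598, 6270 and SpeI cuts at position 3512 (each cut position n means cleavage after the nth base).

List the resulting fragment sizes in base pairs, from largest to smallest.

1810, 1672, 1512, 1086, 861, 190 bp

Combined cut positions (sorted): 190, 1702, 3512, 4598, 6270.
Linear molecule, 5 cuts → 6 fragments:
  190 − 0 = 190 bp
  1702 − 190 = 1512 bp
  3512 − 1702 = 1810 bp
  4598 − 3512 = 1086 bp
  6270 − 4598 = 1672 bp
  7131 − 6270 = 861 bp
Sorted largest to smallest: 1810, 1672, 1512, 1086, 861, 190 bp.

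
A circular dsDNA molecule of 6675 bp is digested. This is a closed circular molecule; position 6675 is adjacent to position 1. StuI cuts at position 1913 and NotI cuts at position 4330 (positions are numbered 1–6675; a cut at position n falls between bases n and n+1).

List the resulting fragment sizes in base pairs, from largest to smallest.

Combined cut positions (sorted): 1913, 4330.
Circular molecule, 2 cuts → 2 fragments:
  4330 − 1913 = 2417 bp
  wrap: 6675 − 4330 + 1913 = 4258 bp
Sorted largest to smallest: 4258, 2417 bp.

4258, 2417 bp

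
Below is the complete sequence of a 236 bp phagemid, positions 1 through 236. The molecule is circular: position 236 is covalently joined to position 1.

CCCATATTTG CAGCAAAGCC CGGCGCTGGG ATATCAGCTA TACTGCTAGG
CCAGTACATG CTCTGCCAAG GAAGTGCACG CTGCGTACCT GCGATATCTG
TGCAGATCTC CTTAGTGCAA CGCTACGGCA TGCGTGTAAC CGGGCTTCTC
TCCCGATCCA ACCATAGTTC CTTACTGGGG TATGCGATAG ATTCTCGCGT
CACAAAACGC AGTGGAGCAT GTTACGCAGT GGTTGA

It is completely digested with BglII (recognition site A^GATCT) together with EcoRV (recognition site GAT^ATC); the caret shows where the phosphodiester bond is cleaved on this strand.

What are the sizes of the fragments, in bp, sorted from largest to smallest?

164, 63, 9 bp

The BglII site (AGATCT) starts at position 104.
BglII cuts after the first base of each site, so after position 104.
EcoRV sites (GATATC) start at positions 30, 93.
EcoRV cuts after base 3 of each site, so after positions 32, 95.
Combined cut positions: 32, 95, 104.
Circular molecule, 3 cuts → 3 fragments:
  33–95 → 63 bp
  96–104 → 9 bp
  105–236 then 1–32 → 132 + 32 = 164 bp
Sorted largest to smallest: 164, 63, 9 bp.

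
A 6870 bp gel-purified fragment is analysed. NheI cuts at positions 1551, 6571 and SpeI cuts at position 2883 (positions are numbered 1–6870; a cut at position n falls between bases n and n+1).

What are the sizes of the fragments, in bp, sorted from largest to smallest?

3688, 1551, 1332, 299 bp

Combined cut positions (sorted): 1551, 2883, 6571.
Linear molecule, 3 cuts → 4 fragments:
  1551 − 0 = 1551 bp
  2883 − 1551 = 1332 bp
  6571 − 2883 = 3688 bp
  6870 − 6571 = 299 bp
Sorted largest to smallest: 3688, 1551, 1332, 299 bp.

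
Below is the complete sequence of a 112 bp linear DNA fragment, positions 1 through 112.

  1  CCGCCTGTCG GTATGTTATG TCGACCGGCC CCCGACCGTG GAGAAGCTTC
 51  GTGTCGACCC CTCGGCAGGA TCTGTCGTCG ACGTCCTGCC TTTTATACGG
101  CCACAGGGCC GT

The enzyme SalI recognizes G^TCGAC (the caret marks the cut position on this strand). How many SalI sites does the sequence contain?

3

GTCGAC occurs starting at positions 20, 53, 77.
SalI cuts at 3 sites.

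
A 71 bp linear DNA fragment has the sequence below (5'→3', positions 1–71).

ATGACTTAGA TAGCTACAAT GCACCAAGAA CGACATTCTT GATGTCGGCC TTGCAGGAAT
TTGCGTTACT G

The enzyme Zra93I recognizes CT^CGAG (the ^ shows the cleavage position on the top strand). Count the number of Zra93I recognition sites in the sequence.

No occurrence of CTCGAG is present in the sequence.
Zra93I does not cut: 0 sites.

0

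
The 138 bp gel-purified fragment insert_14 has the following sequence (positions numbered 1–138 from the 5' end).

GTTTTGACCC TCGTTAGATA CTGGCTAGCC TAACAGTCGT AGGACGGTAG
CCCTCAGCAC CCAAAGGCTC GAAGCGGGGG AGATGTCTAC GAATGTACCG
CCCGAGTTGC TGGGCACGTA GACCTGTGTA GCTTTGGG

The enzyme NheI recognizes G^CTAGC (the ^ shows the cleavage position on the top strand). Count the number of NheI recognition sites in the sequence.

1

GCTAGC occurs starting at position 24.
NheI cuts at 1 site.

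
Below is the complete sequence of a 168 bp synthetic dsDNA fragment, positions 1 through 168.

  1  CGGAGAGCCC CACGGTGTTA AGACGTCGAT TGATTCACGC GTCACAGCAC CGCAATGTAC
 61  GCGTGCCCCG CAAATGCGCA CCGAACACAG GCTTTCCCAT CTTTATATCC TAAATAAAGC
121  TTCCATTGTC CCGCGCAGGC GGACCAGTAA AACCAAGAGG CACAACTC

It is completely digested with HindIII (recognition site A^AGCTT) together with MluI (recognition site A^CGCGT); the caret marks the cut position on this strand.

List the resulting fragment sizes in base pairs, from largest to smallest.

58, 51, 37, 22 bp

The HindIII site (AAGCTT) starts at position 117.
HindIII cuts after the first base of each site, so after position 117.
MluI sites (ACGCGT) start at positions 37, 59.
MluI cuts after the first base of each site, so after positions 37, 59.
Combined cut positions: 37, 59, 117.
Linear molecule, 3 cuts → 4 fragments:
  1–37 → 37 bp
  38–59 → 22 bp
  60–117 → 58 bp
  118–168 → 51 bp
Sorted largest to smallest: 58, 51, 37, 22 bp.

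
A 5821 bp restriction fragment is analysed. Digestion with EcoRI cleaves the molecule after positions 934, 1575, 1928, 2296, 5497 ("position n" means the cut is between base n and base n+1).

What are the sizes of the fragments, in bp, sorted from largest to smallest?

3201, 934, 641, 368, 353, 324 bp

Linear molecule, 5 cuts → 6 fragments:
  934 − 0 = 934 bp
  1575 − 934 = 641 bp
  1928 − 1575 = 353 bp
  2296 − 1928 = 368 bp
  5497 − 2296 = 3201 bp
  5821 − 5497 = 324 bp
Sorted largest to smallest: 3201, 934, 641, 368, 353, 324 bp.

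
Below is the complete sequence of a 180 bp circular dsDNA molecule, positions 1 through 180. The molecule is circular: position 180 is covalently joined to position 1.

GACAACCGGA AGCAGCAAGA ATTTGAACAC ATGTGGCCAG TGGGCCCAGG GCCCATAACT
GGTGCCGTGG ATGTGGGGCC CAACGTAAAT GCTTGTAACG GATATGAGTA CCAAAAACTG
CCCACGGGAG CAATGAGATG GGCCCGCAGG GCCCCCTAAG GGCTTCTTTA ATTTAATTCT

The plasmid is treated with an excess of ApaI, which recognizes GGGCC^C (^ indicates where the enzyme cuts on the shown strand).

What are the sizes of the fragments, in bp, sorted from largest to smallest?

ApaI sites (GGGCCC) start at positions 42, 49, 76, 140, 149.
ApaI cuts after base 5 of each site (before the last base), so after positions 46, 53, 80, 144, 153.
Circular molecule, 5 cuts → 5 fragments:
  47–53 → 7 bp
  54–80 → 27 bp
  81–144 → 64 bp
  145–153 → 9 bp
  154–180 then 1–46 → 27 + 46 = 73 bp
Sorted largest to smallest: 73, 64, 27, 9, 7 bp.

73, 64, 27, 9, 7 bp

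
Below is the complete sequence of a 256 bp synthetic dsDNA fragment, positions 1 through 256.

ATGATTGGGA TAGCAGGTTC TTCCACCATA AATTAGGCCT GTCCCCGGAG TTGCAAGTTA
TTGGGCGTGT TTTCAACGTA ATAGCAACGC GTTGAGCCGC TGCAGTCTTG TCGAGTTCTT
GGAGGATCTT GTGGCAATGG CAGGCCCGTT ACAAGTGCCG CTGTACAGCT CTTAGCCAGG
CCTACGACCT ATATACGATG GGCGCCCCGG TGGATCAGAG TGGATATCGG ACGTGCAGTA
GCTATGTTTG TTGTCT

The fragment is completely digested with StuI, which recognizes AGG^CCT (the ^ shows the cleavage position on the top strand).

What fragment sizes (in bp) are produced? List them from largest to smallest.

143, 76, 37 bp

StuI sites (AGGCCT) start at positions 35, 178.
StuI cuts after base 3 of each site, so after positions 37, 180.
Linear molecule, 2 cuts → 3 fragments:
  1–37 → 37 bp
  38–180 → 143 bp
  181–256 → 76 bp
Sorted largest to smallest: 143, 76, 37 bp.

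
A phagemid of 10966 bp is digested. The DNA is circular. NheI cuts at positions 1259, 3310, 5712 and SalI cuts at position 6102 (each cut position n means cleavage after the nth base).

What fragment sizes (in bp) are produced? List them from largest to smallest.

6123, 2402, 2051, 390 bp

Combined cut positions (sorted): 1259, 3310, 5712, 6102.
Circular molecule, 4 cuts → 4 fragments:
  3310 − 1259 = 2051 bp
  5712 − 3310 = 2402 bp
  6102 − 5712 = 390 bp
  wrap: 10966 − 6102 + 1259 = 6123 bp
Sorted largest to smallest: 6123, 2402, 2051, 390 bp.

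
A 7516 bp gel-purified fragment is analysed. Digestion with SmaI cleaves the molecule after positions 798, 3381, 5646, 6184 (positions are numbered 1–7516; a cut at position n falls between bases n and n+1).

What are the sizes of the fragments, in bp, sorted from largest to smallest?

2583, 2265, 1332, 798, 538 bp

Linear molecule, 4 cuts → 5 fragments:
  798 − 0 = 798 bp
  3381 − 798 = 2583 bp
  5646 − 3381 = 2265 bp
  6184 − 5646 = 538 bp
  7516 − 6184 = 1332 bp
Sorted largest to smallest: 2583, 2265, 1332, 798, 538 bp.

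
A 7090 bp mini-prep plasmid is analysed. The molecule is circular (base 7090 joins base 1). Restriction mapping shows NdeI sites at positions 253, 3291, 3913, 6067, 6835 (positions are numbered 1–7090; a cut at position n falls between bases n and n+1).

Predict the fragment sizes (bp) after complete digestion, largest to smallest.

Circular molecule, 5 cuts → 5 fragments:
  3291 − 253 = 3038 bp
  3913 − 3291 = 622 bp
  6067 − 3913 = 2154 bp
  6835 − 6067 = 768 bp
  wrap: 7090 − 6835 + 253 = 508 bp
Sorted largest to smallest: 3038, 2154, 768, 622, 508 bp.

3038, 2154, 768, 622, 508 bp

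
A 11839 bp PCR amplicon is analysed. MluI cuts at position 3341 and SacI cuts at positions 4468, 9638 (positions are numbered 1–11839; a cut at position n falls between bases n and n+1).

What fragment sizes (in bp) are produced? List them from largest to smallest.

5170, 3341, 2201, 1127 bp

Combined cut positions (sorted): 3341, 4468, 9638.
Linear molecule, 3 cuts → 4 fragments:
  3341 − 0 = 3341 bp
  4468 − 3341 = 1127 bp
  9638 − 4468 = 5170 bp
  11839 − 9638 = 2201 bp
Sorted largest to smallest: 5170, 3341, 2201, 1127 bp.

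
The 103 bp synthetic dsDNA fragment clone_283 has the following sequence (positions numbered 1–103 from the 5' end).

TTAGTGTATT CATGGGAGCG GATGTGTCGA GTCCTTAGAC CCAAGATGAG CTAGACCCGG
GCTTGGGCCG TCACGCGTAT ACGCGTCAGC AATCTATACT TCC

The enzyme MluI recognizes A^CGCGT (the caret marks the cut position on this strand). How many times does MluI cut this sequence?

ACGCGT occurs starting at positions 73, 81.
MluI cuts at 2 sites.

2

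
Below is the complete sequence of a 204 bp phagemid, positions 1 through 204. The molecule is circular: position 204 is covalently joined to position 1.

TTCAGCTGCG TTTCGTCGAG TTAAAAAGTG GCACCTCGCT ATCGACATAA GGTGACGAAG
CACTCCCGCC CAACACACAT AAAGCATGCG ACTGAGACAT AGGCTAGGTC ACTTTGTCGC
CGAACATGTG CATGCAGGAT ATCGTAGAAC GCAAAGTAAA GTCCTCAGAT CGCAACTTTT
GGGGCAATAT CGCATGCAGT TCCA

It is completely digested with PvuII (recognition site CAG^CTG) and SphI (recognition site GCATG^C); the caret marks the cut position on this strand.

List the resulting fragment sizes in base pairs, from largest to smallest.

83, 62, 46, 13 bp

The PvuII site (CAGCTG) starts at position 3.
PvuII cuts after base 3 of each site, so after position 5.
SphI sites (GCATGC) start at positions 84, 130, 192.
SphI cuts after base 5 of each site (before the last base), so after positions 88, 134, 196.
Combined cut positions: 5, 88, 134, 196.
Circular molecule, 4 cuts → 4 fragments:
  6–88 → 83 bp
  89–134 → 46 bp
  135–196 → 62 bp
  197–204 then 1–5 → 8 + 5 = 13 bp
Sorted largest to smallest: 83, 62, 46, 13 bp.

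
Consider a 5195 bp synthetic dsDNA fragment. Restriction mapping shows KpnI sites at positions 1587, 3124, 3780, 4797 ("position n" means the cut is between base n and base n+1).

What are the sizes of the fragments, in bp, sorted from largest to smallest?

Linear molecule, 4 cuts → 5 fragments:
  1587 − 0 = 1587 bp
  3124 − 1587 = 1537 bp
  3780 − 3124 = 656 bp
  4797 − 3780 = 1017 bp
  5195 − 4797 = 398 bp
Sorted largest to smallest: 1587, 1537, 1017, 656, 398 bp.

1587, 1537, 1017, 656, 398 bp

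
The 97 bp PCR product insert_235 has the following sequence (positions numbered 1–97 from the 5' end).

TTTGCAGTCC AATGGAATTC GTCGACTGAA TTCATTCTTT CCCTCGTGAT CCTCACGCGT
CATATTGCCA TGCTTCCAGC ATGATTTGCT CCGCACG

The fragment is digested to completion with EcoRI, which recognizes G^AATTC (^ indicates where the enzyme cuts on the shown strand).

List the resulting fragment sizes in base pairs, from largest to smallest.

69, 15, 13 bp

EcoRI sites (GAATTC) start at positions 15, 28.
EcoRI cuts after the first base of each site, so after positions 15, 28.
Linear molecule, 2 cuts → 3 fragments:
  1–15 → 15 bp
  16–28 → 13 bp
  29–97 → 69 bp
Sorted largest to smallest: 69, 15, 13 bp.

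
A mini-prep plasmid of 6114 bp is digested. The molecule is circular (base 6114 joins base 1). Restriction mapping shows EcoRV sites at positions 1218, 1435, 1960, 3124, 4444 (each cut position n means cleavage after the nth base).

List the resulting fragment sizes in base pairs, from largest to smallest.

Circular molecule, 5 cuts → 5 fragments:
  1435 − 1218 = 217 bp
  1960 − 1435 = 525 bp
  3124 − 1960 = 1164 bp
  4444 − 3124 = 1320 bp
  wrap: 6114 − 4444 + 1218 = 2888 bp
Sorted largest to smallest: 2888, 1320, 1164, 525, 217 bp.

2888, 1320, 1164, 525, 217 bp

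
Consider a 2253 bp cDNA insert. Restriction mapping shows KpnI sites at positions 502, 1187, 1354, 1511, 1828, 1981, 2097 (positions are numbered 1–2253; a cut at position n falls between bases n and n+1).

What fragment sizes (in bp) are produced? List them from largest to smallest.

Linear molecule, 7 cuts → 8 fragments:
  502 − 0 = 502 bp
  1187 − 502 = 685 bp
  1354 − 1187 = 167 bp
  1511 − 1354 = 157 bp
  1828 − 1511 = 317 bp
  1981 − 1828 = 153 bp
  2097 − 1981 = 116 bp
  2253 − 2097 = 156 bp
Sorted largest to smallest: 685, 502, 317, 167, 157, 156, 153, 116 bp.

685, 502, 317, 167, 157, 156, 153, 116 bp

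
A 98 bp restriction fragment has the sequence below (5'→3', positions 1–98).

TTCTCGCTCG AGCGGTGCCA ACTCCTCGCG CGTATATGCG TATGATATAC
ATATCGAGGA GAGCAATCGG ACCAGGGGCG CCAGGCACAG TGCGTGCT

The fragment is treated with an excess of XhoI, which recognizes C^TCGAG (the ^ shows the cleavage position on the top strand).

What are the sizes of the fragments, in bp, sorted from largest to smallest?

91, 7 bp

The XhoI site (CTCGAG) starts at position 7.
XhoI cuts after the first base of each site, so after position 7.
Linear molecule, 1 cut → 2 fragments:
  1–7 → 7 bp
  8–98 → 91 bp
Sorted largest to smallest: 91, 7 bp.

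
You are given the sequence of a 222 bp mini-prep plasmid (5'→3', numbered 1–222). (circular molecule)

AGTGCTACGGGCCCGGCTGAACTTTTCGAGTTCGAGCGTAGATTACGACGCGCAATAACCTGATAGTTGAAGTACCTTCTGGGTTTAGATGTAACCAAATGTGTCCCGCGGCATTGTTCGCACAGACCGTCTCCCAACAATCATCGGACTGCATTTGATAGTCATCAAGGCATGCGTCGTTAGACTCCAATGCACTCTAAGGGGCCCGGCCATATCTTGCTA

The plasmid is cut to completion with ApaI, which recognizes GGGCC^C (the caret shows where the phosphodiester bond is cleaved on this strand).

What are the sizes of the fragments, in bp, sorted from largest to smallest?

ApaI sites (GGGCCC) start at positions 9, 202.
ApaI cuts after base 5 of each site (before the last base), so after positions 13, 206.
Circular molecule, 2 cuts → 2 fragments:
  14–206 → 193 bp
  207–222 then 1–13 → 16 + 13 = 29 bp
Sorted largest to smallest: 193, 29 bp.

193, 29 bp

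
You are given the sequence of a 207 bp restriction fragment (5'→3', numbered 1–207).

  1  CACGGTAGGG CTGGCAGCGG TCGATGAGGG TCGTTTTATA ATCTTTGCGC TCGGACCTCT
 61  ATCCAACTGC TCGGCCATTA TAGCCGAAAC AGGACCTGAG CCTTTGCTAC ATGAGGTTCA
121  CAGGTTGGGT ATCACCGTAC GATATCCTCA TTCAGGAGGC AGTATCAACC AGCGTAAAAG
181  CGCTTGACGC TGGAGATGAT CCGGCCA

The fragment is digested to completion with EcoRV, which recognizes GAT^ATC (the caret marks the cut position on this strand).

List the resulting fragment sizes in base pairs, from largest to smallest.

143, 64 bp

The EcoRV site (GATATC) starts at position 141.
EcoRV cuts after base 3 of each site, so after position 143.
Linear molecule, 1 cut → 2 fragments:
  1–143 → 143 bp
  144–207 → 64 bp
Sorted largest to smallest: 143, 64 bp.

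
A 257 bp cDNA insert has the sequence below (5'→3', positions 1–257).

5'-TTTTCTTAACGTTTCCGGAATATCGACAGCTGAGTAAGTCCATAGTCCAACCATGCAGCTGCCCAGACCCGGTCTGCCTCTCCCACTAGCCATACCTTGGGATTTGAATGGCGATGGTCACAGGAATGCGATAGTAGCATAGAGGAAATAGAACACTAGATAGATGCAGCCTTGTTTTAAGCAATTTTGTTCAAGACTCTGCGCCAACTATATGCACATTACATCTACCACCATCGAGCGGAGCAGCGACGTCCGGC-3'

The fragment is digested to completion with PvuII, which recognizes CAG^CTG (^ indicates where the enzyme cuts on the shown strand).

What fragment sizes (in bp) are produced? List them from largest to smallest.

199, 29, 29 bp

PvuII sites (CAGCTG) start at positions 27, 56.
PvuII cuts after base 3 of each site, so after positions 29, 58.
Linear molecule, 2 cuts → 3 fragments:
  1–29 → 29 bp
  30–58 → 29 bp
  59–257 → 199 bp
Sorted largest to smallest: 199, 29, 29 bp.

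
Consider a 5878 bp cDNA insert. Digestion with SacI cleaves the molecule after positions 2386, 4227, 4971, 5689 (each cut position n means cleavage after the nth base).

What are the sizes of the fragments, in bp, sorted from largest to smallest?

2386, 1841, 744, 718, 189 bp

Linear molecule, 4 cuts → 5 fragments:
  2386 − 0 = 2386 bp
  4227 − 2386 = 1841 bp
  4971 − 4227 = 744 bp
  5689 − 4971 = 718 bp
  5878 − 5689 = 189 bp
Sorted largest to smallest: 2386, 1841, 744, 718, 189 bp.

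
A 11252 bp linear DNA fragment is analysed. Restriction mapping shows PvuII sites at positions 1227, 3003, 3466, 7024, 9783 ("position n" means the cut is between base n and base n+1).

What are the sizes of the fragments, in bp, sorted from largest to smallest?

Linear molecule, 5 cuts → 6 fragments:
  1227 − 0 = 1227 bp
  3003 − 1227 = 1776 bp
  3466 − 3003 = 463 bp
  7024 − 3466 = 3558 bp
  9783 − 7024 = 2759 bp
  11252 − 9783 = 1469 bp
Sorted largest to smallest: 3558, 2759, 1776, 1469, 1227, 463 bp.

3558, 2759, 1776, 1469, 1227, 463 bp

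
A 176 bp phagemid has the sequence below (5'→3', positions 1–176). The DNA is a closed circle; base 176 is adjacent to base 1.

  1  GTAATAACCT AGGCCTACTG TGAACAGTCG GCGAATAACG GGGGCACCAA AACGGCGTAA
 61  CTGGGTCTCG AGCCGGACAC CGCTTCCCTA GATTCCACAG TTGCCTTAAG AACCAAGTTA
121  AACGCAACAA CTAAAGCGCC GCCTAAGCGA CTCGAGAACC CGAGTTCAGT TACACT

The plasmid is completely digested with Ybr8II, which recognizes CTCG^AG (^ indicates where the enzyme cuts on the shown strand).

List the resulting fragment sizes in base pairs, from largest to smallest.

Ybr8II sites (CTCGAG) start at positions 67, 151.
Ybr8II cuts after base 4 of each site, so after positions 70, 154.
Circular molecule, 2 cuts → 2 fragments:
  71–154 → 84 bp
  155–176 then 1–70 → 22 + 70 = 92 bp
Sorted largest to smallest: 92, 84 bp.

92, 84 bp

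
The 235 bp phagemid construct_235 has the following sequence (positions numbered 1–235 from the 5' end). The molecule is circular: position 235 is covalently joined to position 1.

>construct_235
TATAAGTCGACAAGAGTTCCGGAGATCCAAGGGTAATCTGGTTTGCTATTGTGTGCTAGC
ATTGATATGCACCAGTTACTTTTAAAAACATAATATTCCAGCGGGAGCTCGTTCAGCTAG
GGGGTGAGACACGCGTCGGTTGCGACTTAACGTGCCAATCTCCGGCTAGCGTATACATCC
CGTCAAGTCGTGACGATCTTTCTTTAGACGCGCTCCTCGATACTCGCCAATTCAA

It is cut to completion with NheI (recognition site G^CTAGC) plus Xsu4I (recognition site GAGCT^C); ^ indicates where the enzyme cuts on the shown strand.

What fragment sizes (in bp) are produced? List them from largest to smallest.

NheI sites (GCTAGC) start at positions 55, 165.
NheI cuts after the first base of each site, so after positions 55, 165.
The Xsu4I site (GAGCTC) starts at position 105.
Xsu4I cuts after base 5 of each site (before the last base), so after position 109.
Combined cut positions: 55, 109, 165.
Circular molecule, 3 cuts → 3 fragments:
  56–109 → 54 bp
  110–165 → 56 bp
  166–235 then 1–55 → 70 + 55 = 125 bp
Sorted largest to smallest: 125, 56, 54 bp.

125, 56, 54 bp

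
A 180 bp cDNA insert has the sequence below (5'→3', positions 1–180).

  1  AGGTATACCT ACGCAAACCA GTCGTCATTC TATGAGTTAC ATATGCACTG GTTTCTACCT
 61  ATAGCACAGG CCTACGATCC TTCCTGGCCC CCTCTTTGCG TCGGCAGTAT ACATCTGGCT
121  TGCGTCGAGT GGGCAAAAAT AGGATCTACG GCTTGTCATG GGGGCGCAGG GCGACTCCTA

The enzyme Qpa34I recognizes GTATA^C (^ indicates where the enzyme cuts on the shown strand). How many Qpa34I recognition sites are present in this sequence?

GTATAC occurs starting at positions 3, 107.
Qpa34I cuts at 2 sites.

2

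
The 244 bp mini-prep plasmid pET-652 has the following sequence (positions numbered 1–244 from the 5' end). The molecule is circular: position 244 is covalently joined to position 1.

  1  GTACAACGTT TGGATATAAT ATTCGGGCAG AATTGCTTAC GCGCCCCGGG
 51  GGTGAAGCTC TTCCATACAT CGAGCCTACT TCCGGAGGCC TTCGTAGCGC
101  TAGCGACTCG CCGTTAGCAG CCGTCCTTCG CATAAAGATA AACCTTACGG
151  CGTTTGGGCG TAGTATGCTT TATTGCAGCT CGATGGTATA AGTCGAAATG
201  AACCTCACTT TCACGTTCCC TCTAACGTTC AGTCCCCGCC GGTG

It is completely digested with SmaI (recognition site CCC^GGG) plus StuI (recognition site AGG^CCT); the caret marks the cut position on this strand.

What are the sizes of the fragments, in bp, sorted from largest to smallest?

203, 41 bp

The SmaI site (CCCGGG) starts at position 45.
SmaI cuts after base 3 of each site, so after position 47.
The StuI site (AGGCCT) starts at position 86.
StuI cuts after base 3 of each site, so after position 88.
Combined cut positions: 47, 88.
Circular molecule, 2 cuts → 2 fragments:
  48–88 → 41 bp
  89–244 then 1–47 → 156 + 47 = 203 bp
Sorted largest to smallest: 203, 41 bp.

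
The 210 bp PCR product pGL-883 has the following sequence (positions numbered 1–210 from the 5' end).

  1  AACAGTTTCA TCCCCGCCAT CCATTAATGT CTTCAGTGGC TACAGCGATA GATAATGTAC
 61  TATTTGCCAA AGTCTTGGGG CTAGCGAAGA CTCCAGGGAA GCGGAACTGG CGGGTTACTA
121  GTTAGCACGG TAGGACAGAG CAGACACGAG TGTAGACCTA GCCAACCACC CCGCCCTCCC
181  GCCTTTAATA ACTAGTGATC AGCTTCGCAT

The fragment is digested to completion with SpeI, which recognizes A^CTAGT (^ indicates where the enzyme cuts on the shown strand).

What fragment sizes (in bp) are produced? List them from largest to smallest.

117, 74, 19 bp

SpeI sites (ACTAGT) start at positions 117, 191.
SpeI cuts after the first base of each site, so after positions 117, 191.
Linear molecule, 2 cuts → 3 fragments:
  1–117 → 117 bp
  118–191 → 74 bp
  192–210 → 19 bp
Sorted largest to smallest: 117, 74, 19 bp.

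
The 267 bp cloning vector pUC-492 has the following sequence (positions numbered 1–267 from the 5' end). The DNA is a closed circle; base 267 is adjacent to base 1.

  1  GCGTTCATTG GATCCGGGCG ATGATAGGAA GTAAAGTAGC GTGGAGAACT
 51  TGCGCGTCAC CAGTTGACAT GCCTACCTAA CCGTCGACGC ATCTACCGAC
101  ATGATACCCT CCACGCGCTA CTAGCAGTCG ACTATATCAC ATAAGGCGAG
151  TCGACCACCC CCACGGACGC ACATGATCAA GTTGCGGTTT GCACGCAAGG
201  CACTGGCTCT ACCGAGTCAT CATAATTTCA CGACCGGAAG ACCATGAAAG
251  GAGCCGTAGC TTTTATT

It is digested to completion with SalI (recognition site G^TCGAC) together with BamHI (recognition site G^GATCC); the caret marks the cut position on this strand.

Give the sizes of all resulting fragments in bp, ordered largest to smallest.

127, 73, 44, 23 bp

SalI sites (GTCGAC) start at positions 83, 127, 150.
SalI cuts after the first base of each site, so after positions 83, 127, 150.
The BamHI site (GGATCC) starts at position 10.
BamHI cuts after the first base of each site, so after position 10.
Combined cut positions: 10, 83, 127, 150.
Circular molecule, 4 cuts → 4 fragments:
  11–83 → 73 bp
  84–127 → 44 bp
  128–150 → 23 bp
  151–267 then 1–10 → 117 + 10 = 127 bp
Sorted largest to smallest: 127, 73, 44, 23 bp.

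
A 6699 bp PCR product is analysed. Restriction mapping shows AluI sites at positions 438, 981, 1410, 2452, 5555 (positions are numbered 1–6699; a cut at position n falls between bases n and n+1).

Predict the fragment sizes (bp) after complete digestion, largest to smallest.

Linear molecule, 5 cuts → 6 fragments:
  438 − 0 = 438 bp
  981 − 438 = 543 bp
  1410 − 981 = 429 bp
  2452 − 1410 = 1042 bp
  5555 − 2452 = 3103 bp
  6699 − 5555 = 1144 bp
Sorted largest to smallest: 3103, 1144, 1042, 543, 438, 429 bp.

3103, 1144, 1042, 543, 438, 429 bp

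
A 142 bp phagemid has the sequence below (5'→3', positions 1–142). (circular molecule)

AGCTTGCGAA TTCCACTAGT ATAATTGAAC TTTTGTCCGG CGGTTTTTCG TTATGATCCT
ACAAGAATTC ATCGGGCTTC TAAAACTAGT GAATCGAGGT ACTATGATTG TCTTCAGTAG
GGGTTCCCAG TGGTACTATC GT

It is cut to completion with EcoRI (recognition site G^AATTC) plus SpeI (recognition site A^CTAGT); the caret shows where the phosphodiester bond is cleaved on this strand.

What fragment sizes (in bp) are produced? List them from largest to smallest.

EcoRI sites (GAATTC) start at positions 8, 65.
EcoRI cuts after the first base of each site, so after positions 8, 65.
SpeI sites (ACTAGT) start at positions 15, 85.
SpeI cuts after the first base of each site, so after positions 15, 85.
Combined cut positions: 8, 15, 65, 85.
Circular molecule, 4 cuts → 4 fragments:
  9–15 → 7 bp
  16–65 → 50 bp
  66–85 → 20 bp
  86–142 then 1–8 → 57 + 8 = 65 bp
Sorted largest to smallest: 65, 50, 20, 7 bp.

65, 50, 20, 7 bp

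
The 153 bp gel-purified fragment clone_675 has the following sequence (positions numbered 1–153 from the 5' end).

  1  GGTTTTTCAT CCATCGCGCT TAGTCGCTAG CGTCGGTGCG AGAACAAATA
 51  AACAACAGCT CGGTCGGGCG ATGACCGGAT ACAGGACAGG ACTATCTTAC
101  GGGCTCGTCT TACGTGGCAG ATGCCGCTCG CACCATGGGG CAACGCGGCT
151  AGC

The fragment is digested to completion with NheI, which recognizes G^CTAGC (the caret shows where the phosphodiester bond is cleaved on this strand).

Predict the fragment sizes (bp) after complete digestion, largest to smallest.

122, 26, 5 bp

NheI sites (GCTAGC) start at positions 26, 148.
NheI cuts after the first base of each site, so after positions 26, 148.
Linear molecule, 2 cuts → 3 fragments:
  1–26 → 26 bp
  27–148 → 122 bp
  149–153 → 5 bp
Sorted largest to smallest: 122, 26, 5 bp.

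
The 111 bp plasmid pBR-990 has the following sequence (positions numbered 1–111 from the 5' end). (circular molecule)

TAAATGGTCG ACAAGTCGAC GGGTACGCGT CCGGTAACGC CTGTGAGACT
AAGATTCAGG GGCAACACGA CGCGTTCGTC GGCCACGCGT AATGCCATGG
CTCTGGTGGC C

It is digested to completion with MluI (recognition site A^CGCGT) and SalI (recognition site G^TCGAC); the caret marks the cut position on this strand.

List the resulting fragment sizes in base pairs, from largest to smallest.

MluI sites (ACGCGT) start at positions 25, 70, 85.
MluI cuts after the first base of each site, so after positions 25, 70, 85.
SalI sites (GTCGAC) start at positions 7, 15.
SalI cuts after the first base of each site, so after positions 7, 15.
Combined cut positions: 7, 15, 25, 70, 85.
Circular molecule, 5 cuts → 5 fragments:
  8–15 → 8 bp
  16–25 → 10 bp
  26–70 → 45 bp
  71–85 → 15 bp
  86–111 then 1–7 → 26 + 7 = 33 bp
Sorted largest to smallest: 45, 33, 15, 10, 8 bp.

45, 33, 15, 10, 8 bp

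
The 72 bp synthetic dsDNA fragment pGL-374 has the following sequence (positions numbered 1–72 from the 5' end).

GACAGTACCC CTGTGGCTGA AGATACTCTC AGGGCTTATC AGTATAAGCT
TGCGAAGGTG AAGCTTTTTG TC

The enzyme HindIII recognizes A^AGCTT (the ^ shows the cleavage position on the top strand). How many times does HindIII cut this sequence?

AAGCTT occurs starting at positions 46, 61.
HindIII cuts at 2 sites.

2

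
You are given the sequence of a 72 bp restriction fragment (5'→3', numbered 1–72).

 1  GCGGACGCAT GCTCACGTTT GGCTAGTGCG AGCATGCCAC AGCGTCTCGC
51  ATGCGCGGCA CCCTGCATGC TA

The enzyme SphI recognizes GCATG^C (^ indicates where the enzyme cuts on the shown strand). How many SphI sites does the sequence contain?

GCATGC occurs starting at positions 7, 32, 49, 65.
SphI cuts at 4 sites.

4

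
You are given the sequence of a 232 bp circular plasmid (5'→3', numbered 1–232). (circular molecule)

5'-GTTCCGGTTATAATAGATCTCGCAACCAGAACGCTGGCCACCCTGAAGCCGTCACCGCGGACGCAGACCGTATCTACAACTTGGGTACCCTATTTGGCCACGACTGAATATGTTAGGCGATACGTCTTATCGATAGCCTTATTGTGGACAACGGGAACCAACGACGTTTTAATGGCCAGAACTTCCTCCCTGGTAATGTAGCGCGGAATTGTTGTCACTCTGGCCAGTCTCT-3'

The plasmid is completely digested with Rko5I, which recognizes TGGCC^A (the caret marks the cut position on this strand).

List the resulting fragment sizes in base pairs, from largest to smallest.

Rko5I sites (TGGCCA) start at positions 35, 95, 173, 221.
Rko5I cuts after base 5 of each site (before the last base), so after positions 39, 99, 177, 225.
Circular molecule, 4 cuts → 4 fragments:
  40–99 → 60 bp
  100–177 → 78 bp
  178–225 → 48 bp
  226–232 then 1–39 → 7 + 39 = 46 bp
Sorted largest to smallest: 78, 60, 48, 46 bp.

78, 60, 48, 46 bp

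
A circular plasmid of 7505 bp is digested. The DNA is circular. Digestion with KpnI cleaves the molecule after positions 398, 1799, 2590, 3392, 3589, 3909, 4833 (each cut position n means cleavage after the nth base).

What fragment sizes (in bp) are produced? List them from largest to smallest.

3070, 1401, 924, 802, 791, 320, 197 bp

Circular molecule, 7 cuts → 7 fragments:
  1799 − 398 = 1401 bp
  2590 − 1799 = 791 bp
  3392 − 2590 = 802 bp
  3589 − 3392 = 197 bp
  3909 − 3589 = 320 bp
  4833 − 3909 = 924 bp
  wrap: 7505 − 4833 + 398 = 3070 bp
Sorted largest to smallest: 3070, 1401, 924, 802, 791, 320, 197 bp.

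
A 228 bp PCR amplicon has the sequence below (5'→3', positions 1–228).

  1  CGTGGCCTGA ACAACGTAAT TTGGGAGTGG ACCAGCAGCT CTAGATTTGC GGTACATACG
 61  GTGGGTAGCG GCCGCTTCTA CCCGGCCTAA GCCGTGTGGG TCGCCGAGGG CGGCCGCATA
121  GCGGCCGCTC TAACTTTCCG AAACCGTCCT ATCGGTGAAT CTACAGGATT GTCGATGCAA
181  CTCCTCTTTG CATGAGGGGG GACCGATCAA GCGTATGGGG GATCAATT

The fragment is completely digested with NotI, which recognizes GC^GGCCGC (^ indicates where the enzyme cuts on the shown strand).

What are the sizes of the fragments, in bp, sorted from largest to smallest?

106, 69, 42, 11 bp

NotI sites (GCGGCCGC) start at positions 68, 110, 121.
NotI cuts after base 2 of each site, so after positions 69, 111, 122.
Linear molecule, 3 cuts → 4 fragments:
  1–69 → 69 bp
  70–111 → 42 bp
  112–122 → 11 bp
  123–228 → 106 bp
Sorted largest to smallest: 106, 69, 42, 11 bp.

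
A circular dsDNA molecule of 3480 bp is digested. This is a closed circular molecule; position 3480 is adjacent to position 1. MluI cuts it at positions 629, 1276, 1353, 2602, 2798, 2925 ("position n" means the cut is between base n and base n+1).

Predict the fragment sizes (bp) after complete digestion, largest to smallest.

Circular molecule, 6 cuts → 6 fragments:
  1276 − 629 = 647 bp
  1353 − 1276 = 77 bp
  2602 − 1353 = 1249 bp
  2798 − 2602 = 196 bp
  2925 − 2798 = 127 bp
  wrap: 3480 − 2925 + 629 = 1184 bp
Sorted largest to smallest: 1249, 1184, 647, 196, 127, 77 bp.

1249, 1184, 647, 196, 127, 77 bp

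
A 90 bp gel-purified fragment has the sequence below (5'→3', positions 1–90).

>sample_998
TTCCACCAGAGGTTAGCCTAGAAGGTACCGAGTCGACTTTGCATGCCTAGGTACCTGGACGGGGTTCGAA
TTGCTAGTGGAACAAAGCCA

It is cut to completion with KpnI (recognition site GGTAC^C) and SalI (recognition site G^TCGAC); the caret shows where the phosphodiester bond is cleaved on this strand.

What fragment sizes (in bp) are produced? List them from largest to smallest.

36, 28, 22, 4 bp

KpnI sites (GGTACC) start at positions 24, 50.
KpnI cuts after base 5 of each site (before the last base), so after positions 28, 54.
The SalI site (GTCGAC) starts at position 32.
SalI cuts after the first base of each site, so after position 32.
Combined cut positions: 28, 32, 54.
Linear molecule, 3 cuts → 4 fragments:
  1–28 → 28 bp
  29–32 → 4 bp
  33–54 → 22 bp
  55–90 → 36 bp
Sorted largest to smallest: 36, 28, 22, 4 bp.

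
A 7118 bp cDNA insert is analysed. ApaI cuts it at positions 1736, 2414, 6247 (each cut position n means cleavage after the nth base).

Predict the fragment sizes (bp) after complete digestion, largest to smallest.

Linear molecule, 3 cuts → 4 fragments:
  1736 − 0 = 1736 bp
  2414 − 1736 = 678 bp
  6247 − 2414 = 3833 bp
  7118 − 6247 = 871 bp
Sorted largest to smallest: 3833, 1736, 871, 678 bp.

3833, 1736, 871, 678 bp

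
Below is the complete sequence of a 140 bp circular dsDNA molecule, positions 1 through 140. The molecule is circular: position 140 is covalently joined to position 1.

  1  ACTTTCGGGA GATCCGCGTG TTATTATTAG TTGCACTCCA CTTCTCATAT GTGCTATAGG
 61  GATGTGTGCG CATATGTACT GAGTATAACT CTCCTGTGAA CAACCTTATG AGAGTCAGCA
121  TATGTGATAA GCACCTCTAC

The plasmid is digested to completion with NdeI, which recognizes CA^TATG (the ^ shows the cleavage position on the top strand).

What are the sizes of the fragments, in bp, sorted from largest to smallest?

NdeI sites (CATATG) start at positions 46, 71, 119.
NdeI cuts after base 2 of each site, so after positions 47, 72, 120.
Circular molecule, 3 cuts → 3 fragments:
  48–72 → 25 bp
  73–120 → 48 bp
  121–140 then 1–47 → 20 + 47 = 67 bp
Sorted largest to smallest: 67, 48, 25 bp.

67, 48, 25 bp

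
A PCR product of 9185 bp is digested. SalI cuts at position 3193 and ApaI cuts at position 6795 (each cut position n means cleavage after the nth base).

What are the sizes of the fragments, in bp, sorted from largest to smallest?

Combined cut positions (sorted): 3193, 6795.
Linear molecule, 2 cuts → 3 fragments:
  3193 − 0 = 3193 bp
  6795 − 3193 = 3602 bp
  9185 − 6795 = 2390 bp
Sorted largest to smallest: 3602, 3193, 2390 bp.

3602, 3193, 2390 bp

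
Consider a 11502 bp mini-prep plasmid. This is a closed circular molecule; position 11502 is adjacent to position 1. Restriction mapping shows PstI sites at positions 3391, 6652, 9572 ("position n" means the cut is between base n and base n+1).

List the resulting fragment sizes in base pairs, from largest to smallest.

Circular molecule, 3 cuts → 3 fragments:
  6652 − 3391 = 3261 bp
  9572 − 6652 = 2920 bp
  wrap: 11502 − 9572 + 3391 = 5321 bp
Sorted largest to smallest: 5321, 3261, 2920 bp.

5321, 3261, 2920 bp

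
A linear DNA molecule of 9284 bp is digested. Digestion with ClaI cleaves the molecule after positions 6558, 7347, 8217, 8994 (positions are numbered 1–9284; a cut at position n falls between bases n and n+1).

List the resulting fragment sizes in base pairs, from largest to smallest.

Linear molecule, 4 cuts → 5 fragments:
  6558 − 0 = 6558 bp
  7347 − 6558 = 789 bp
  8217 − 7347 = 870 bp
  8994 − 8217 = 777 bp
  9284 − 8994 = 290 bp
Sorted largest to smallest: 6558, 870, 789, 777, 290 bp.

6558, 870, 789, 777, 290 bp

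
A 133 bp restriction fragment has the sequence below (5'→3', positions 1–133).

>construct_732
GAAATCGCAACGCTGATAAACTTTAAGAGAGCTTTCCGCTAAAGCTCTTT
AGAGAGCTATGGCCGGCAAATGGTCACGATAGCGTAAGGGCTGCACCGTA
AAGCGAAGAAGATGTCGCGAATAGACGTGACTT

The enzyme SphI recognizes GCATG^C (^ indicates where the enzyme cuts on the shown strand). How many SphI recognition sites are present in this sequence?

No occurrence of GCATGC is present in the sequence.
SphI does not cut: 0 sites.

0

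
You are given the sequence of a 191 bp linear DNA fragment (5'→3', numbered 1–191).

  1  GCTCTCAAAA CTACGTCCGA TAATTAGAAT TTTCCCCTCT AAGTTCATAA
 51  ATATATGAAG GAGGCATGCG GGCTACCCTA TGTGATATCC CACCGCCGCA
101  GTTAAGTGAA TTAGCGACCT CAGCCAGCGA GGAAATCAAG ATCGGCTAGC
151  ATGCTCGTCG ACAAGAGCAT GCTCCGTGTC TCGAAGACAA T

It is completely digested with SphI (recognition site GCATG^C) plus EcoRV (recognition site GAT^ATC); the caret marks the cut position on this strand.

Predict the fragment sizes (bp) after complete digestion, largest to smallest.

68, 67, 20, 18, 18 bp

SphI sites (GCATGC) start at positions 64, 149, 167.
SphI cuts after base 5 of each site (before the last base), so after positions 68, 153, 171.
The EcoRV site (GATATC) starts at position 84.
EcoRV cuts after base 3 of each site, so after position 86.
Combined cut positions: 68, 86, 153, 171.
Linear molecule, 4 cuts → 5 fragments:
  1–68 → 68 bp
  69–86 → 18 bp
  87–153 → 67 bp
  154–171 → 18 bp
  172–191 → 20 bp
Sorted largest to smallest: 68, 67, 20, 18, 18 bp.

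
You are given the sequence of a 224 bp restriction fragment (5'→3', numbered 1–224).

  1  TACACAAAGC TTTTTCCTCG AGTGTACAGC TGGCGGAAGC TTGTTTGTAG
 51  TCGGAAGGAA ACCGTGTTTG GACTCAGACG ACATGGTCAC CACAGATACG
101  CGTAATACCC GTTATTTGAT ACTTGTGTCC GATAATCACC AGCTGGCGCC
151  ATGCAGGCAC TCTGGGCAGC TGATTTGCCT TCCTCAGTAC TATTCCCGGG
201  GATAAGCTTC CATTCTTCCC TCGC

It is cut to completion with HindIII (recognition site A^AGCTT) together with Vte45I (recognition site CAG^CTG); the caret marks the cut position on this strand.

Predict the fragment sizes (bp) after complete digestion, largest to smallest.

105, 35, 27, 22, 20, 8, 7 bp

HindIII sites (AAGCTT) start at positions 7, 37, 204.
HindIII cuts after the first base of each site, so after positions 7, 37, 204.
Vte45I sites (CAGCTG) start at positions 27, 140, 167.
Vte45I cuts after base 3 of each site, so after positions 29, 142, 169.
Combined cut positions: 7, 29, 37, 142, 169, 204.
Linear molecule, 6 cuts → 7 fragments:
  1–7 → 7 bp
  8–29 → 22 bp
  30–37 → 8 bp
  38–142 → 105 bp
  143–169 → 27 bp
  170–204 → 35 bp
  205–224 → 20 bp
Sorted largest to smallest: 105, 35, 27, 22, 20, 8, 7 bp.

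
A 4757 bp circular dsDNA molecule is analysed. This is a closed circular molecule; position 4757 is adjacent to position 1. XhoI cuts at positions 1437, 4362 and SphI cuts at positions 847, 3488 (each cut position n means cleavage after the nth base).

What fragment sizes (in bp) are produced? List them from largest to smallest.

Combined cut positions (sorted): 847, 1437, 3488, 4362.
Circular molecule, 4 cuts → 4 fragments:
  1437 − 847 = 590 bp
  3488 − 1437 = 2051 bp
  4362 − 3488 = 874 bp
  wrap: 4757 − 4362 + 847 = 1242 bp
Sorted largest to smallest: 2051, 1242, 874, 590 bp.

2051, 1242, 874, 590 bp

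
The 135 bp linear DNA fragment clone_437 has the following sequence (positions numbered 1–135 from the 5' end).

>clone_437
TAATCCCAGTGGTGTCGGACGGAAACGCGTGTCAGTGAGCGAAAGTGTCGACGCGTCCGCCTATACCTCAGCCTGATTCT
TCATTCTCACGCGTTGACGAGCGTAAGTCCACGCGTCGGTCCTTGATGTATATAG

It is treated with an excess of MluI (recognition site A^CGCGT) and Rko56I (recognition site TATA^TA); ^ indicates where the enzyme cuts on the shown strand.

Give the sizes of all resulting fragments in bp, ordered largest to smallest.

MluI sites (ACGCGT) start at positions 25, 51, 89, 111.
MluI cuts after the first base of each site, so after positions 25, 51, 89, 111.
The Rko56I site (TATATA) starts at position 129.
Rko56I cuts after base 4 of each site, so after position 132.
Combined cut positions: 25, 51, 89, 111, 132.
Linear molecule, 5 cuts → 6 fragments:
  1–25 → 25 bp
  26–51 → 26 bp
  52–89 → 38 bp
  90–111 → 22 bp
  112–132 → 21 bp
  133–135 → 3 bp
Sorted largest to smallest: 38, 26, 25, 22, 21, 3 bp.

38, 26, 25, 22, 21, 3 bp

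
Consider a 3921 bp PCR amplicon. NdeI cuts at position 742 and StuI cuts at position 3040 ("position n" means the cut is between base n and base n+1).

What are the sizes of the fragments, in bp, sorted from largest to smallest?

Combined cut positions (sorted): 742, 3040.
Linear molecule, 2 cuts → 3 fragments:
  742 − 0 = 742 bp
  3040 − 742 = 2298 bp
  3921 − 3040 = 881 bp
Sorted largest to smallest: 2298, 881, 742 bp.

2298, 881, 742 bp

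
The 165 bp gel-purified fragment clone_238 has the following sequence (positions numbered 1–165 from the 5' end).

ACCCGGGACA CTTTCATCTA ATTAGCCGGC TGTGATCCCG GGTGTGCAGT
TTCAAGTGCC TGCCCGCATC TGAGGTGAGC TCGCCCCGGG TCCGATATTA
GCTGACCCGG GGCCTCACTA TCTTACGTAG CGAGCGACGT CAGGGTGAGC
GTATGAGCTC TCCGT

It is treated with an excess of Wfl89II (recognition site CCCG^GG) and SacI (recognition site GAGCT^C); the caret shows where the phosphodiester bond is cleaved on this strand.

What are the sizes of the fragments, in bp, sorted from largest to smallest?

50, 41, 35, 21, 7, 6, 5 bp

Wfl89II sites (CCCGGG) start at positions 2, 37, 85, 106.
Wfl89II cuts after base 4 of each site, so after positions 5, 40, 88, 109.
SacI sites (GAGCTC) start at positions 77, 155.
SacI cuts after base 5 of each site (before the last base), so after positions 81, 159.
Combined cut positions: 5, 40, 81, 88, 109, 159.
Linear molecule, 6 cuts → 7 fragments:
  1–5 → 5 bp
  6–40 → 35 bp
  41–81 → 41 bp
  82–88 → 7 bp
  89–109 → 21 bp
  110–159 → 50 bp
  160–165 → 6 bp
Sorted largest to smallest: 50, 41, 35, 21, 7, 6, 5 bp.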